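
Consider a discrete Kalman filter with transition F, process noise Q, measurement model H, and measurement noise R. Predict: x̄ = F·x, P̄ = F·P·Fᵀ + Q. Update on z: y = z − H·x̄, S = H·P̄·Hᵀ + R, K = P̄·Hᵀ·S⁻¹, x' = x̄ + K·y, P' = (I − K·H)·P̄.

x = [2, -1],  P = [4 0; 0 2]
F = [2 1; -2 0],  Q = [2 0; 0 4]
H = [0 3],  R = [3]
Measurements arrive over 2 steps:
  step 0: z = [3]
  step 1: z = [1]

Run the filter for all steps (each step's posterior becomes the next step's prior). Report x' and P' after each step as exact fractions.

step 0: x' = [-57/61, 56/61], P' = [452/61 -16/61; -16/61 20/61]
step 1: x' = [2270/6217, 2166/6217], P' = [37094/6217 -1776/6217; -1776/6217 2052/6217]

step 0: x̄ = F·x = [3, -4]
step 0: P̄ = F·P·Fᵀ + Q = [20 -16; -16 20]
step 0: y = z − H·x̄ = [15]
step 0: S = H·P̄·Hᵀ + R = [183]
step 0: K = P̄·Hᵀ·S⁻¹ = [-16/61; 20/61]
step 0: x' = x̄ + K·y = [-57/61, 56/61]
step 0: P' = (I − K·H)·P̄ = [452/61 -16/61; -16/61 20/61]
step 1: x̄ = F·x = [-58/61, 114/61]
step 1: P̄ = F·P·Fᵀ + Q = [1886/61 -1776/61; -1776/61 2052/61]
step 1: y = z − H·x̄ = [-281/61]
step 1: S = H·P̄·Hᵀ + R = [18651/61]
step 1: K = P̄·Hᵀ·S⁻¹ = [-1776/6217; 2052/6217]
step 1: x' = x̄ + K·y = [2270/6217, 2166/6217]
step 1: P' = (I − K·H)·P̄ = [37094/6217 -1776/6217; -1776/6217 2052/6217]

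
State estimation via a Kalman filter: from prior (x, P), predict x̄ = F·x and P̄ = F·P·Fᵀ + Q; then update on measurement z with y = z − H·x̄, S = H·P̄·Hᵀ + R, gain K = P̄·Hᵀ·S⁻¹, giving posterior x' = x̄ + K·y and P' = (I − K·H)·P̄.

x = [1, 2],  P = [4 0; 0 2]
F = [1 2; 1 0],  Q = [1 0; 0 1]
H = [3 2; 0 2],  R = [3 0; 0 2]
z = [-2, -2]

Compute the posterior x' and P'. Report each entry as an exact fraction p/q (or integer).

x̄ = F·x = [5, 1]
P̄ = F·P·Fᵀ + Q = [13 4; 4 5]
y = z − H·x̄ = [-19, -4]
S = H·P̄·Hᵀ + R = [188 44; 44 22]
K = P̄·Hᵀ·S⁻¹ = [31/100 -141/550; 1/50 114/275]
x' = x̄ + K·y = [149/1100, -571/550]
P' = (I − K·H)·P̄ = [529/1100 -141/550; -141/550 114/275]

x' = [149/1100, -571/550]
P' = [529/1100 -141/550; -141/550 114/275]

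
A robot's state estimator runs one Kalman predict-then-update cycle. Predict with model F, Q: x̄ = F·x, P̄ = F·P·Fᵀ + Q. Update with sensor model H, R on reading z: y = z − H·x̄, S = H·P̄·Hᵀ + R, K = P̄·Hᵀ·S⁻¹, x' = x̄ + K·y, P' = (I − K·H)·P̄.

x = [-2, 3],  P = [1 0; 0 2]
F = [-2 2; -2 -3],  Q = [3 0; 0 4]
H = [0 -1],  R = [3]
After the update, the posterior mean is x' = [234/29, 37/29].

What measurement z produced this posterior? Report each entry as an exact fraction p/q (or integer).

x̄ = F·x = [10, -5]
P̄ = F·P·Fᵀ + Q = [15 -8; -8 26]
S = H·P̄·Hᵀ + R = [29]
K = P̄·Hᵀ·S⁻¹ = [8/29; -26/29]
x' − x̄ = [-56/29, 182/29] = K·y
y = (KᵀK)⁻¹·Kᵀ·(x' − x̄) = [-7]
z = y + H·x̄ = [-7] + [5] = [-2]

z = [-2]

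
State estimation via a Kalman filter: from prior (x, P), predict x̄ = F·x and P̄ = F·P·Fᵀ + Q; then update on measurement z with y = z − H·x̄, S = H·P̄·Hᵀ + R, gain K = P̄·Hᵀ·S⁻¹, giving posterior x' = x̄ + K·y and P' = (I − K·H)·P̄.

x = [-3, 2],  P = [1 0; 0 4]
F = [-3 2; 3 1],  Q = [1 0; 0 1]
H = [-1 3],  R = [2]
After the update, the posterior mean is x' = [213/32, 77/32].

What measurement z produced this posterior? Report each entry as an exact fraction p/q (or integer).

z = [1]

x̄ = F·x = [13, -7]
P̄ = F·P·Fᵀ + Q = [26 -1; -1 14]
S = H·P̄·Hᵀ + R = [160]
K = P̄·Hᵀ·S⁻¹ = [-29/160; 43/160]
x' − x̄ = [-203/32, 301/32] = K·y
y = (KᵀK)⁻¹·Kᵀ·(x' − x̄) = [35]
z = y + H·x̄ = [35] + [-34] = [1]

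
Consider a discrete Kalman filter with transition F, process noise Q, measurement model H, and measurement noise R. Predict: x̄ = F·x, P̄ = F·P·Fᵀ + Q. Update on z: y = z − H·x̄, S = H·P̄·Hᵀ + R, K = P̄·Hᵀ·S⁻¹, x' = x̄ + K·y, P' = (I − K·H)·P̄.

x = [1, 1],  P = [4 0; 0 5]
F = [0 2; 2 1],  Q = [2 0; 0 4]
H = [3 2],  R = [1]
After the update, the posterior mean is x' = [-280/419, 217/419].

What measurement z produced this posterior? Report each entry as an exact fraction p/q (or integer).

x̄ = F·x = [2, 3]
P̄ = F·P·Fᵀ + Q = [22 10; 10 25]
S = H·P̄·Hᵀ + R = [419]
K = P̄·Hᵀ·S⁻¹ = [86/419; 80/419]
x' − x̄ = [-1118/419, -1040/419] = K·y
y = (KᵀK)⁻¹·Kᵀ·(x' − x̄) = [-13]
z = y + H·x̄ = [-13] + [12] = [-1]

z = [-1]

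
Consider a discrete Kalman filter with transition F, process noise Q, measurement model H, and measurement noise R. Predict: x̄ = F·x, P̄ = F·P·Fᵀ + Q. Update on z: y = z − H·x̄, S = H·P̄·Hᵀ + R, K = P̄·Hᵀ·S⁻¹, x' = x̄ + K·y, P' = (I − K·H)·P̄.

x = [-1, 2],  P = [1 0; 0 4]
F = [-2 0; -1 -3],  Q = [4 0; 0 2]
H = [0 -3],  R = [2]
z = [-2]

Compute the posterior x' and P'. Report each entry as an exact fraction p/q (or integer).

x' = [808/353, 224/353]
P' = [2788/353 4/353; 4/353 78/353]

x̄ = F·x = [2, -5]
P̄ = F·P·Fᵀ + Q = [8 2; 2 39]
y = z − H·x̄ = [-17]
S = H·P̄·Hᵀ + R = [353]
K = P̄·Hᵀ·S⁻¹ = [-6/353; -117/353]
x' = x̄ + K·y = [808/353, 224/353]
P' = (I − K·H)·P̄ = [2788/353 4/353; 4/353 78/353]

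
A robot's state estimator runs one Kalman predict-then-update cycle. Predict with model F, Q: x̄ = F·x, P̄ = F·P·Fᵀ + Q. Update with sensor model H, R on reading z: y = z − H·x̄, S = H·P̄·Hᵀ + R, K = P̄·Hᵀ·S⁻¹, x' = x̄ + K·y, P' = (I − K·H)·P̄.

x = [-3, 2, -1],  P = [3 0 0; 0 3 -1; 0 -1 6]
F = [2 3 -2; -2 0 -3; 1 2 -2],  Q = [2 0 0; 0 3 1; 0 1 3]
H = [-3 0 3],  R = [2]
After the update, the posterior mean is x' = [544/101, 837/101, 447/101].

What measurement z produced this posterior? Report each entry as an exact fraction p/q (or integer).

z = [-3]

x̄ = F·x = [2, 9, 3]
P̄ = F·P·Fᵀ + Q = [77 33 58; 33 69 37; 58 37 50]
S = H·P̄·Hᵀ + R = [101]
K = P̄·Hᵀ·S⁻¹ = [-57/101; 12/101; -24/101]
x' − x̄ = [342/101, -72/101, 144/101] = K·y
y = (KᵀK)⁻¹·Kᵀ·(x' − x̄) = [-6]
z = y + H·x̄ = [-6] + [3] = [-3]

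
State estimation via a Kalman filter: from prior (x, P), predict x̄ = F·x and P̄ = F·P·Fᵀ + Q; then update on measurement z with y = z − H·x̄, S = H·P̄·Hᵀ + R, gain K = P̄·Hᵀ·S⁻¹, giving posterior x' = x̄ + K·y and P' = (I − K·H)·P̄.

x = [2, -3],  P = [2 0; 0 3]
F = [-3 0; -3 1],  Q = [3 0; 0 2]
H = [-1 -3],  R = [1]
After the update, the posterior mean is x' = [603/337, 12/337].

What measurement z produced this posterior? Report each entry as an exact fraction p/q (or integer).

z = [-2]

x̄ = F·x = [-6, -9]
P̄ = F·P·Fᵀ + Q = [21 18; 18 23]
S = H·P̄·Hᵀ + R = [337]
K = P̄·Hᵀ·S⁻¹ = [-75/337; -87/337]
x' − x̄ = [2625/337, 3045/337] = K·y
y = (KᵀK)⁻¹·Kᵀ·(x' − x̄) = [-35]
z = y + H·x̄ = [-35] + [33] = [-2]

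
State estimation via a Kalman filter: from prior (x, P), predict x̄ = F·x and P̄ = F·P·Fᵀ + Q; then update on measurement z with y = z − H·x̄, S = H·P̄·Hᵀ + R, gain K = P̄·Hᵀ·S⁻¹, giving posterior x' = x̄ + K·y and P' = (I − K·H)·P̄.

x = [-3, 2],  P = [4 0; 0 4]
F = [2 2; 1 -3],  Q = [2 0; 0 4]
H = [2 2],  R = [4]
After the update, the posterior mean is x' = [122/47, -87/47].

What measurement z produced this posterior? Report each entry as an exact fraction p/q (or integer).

z = [2]

x̄ = F·x = [-2, -9]
P̄ = F·P·Fᵀ + Q = [34 -16; -16 44]
S = H·P̄·Hᵀ + R = [188]
K = P̄·Hᵀ·S⁻¹ = [9/47; 14/47]
x' − x̄ = [216/47, 336/47] = K·y
y = (KᵀK)⁻¹·Kᵀ·(x' − x̄) = [24]
z = y + H·x̄ = [24] + [-22] = [2]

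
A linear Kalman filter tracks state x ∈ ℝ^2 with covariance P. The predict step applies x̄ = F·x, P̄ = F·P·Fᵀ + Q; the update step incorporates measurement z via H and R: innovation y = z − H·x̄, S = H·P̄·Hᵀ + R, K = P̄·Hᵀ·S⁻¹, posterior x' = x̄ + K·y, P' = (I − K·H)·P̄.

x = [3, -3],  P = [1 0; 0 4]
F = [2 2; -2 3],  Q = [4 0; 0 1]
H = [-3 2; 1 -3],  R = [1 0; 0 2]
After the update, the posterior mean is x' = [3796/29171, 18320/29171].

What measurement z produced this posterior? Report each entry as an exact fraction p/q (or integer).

z = [1, -2]

x̄ = F·x = [0, -15]
P̄ = F·P·Fᵀ + Q = [24 20; 20 41]
S = H·P̄·Hᵀ + R = [141 -98; -98 275]
K = P̄·Hᵀ·S⁻¹ = [-12328/29171 -8212/29171; -4044/29171 -12367/29171]
x' − x̄ = [3796/29171, 455885/29171] = K·y
y = (KᵀK)⁻¹·Kᵀ·(x' − x̄) = [31, -47]
z = y + H·x̄ = [31, -47] + [-30, 45] = [1, -2]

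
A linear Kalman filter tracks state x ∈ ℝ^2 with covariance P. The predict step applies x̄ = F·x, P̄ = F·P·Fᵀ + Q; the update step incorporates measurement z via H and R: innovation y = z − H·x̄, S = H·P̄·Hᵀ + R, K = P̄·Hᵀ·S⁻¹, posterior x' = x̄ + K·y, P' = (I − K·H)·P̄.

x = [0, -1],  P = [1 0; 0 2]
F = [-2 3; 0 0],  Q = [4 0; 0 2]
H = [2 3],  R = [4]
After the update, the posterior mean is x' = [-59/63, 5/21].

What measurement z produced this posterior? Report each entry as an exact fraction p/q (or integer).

z = [-1]

x̄ = F·x = [-3, 0]
P̄ = F·P·Fᵀ + Q = [26 0; 0 2]
S = H·P̄·Hᵀ + R = [126]
K = P̄·Hᵀ·S⁻¹ = [26/63; 1/21]
x' − x̄ = [130/63, 5/21] = K·y
y = (KᵀK)⁻¹·Kᵀ·(x' − x̄) = [5]
z = y + H·x̄ = [5] + [-6] = [-1]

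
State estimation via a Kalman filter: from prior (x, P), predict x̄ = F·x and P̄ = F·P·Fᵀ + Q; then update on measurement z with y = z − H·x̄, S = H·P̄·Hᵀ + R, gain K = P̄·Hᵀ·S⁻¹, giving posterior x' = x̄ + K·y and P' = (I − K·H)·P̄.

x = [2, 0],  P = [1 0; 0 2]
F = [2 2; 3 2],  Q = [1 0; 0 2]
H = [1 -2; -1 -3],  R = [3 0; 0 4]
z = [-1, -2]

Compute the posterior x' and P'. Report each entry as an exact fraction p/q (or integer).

x̄ = F·x = [4, 6]
P̄ = F·P·Fᵀ + Q = [13 14; 14 19]
y = z − H·x̄ = [7, 20]
S = H·P̄·Hᵀ + R = [36 87; 87 272]
K = P̄·Hᵀ·S⁻¹ = [235/741 -75/247; -3/19 -4/19]
x' = x̄ + K·y = [109/741, 13/19]
P' = (I − K·H)·P̄ = [261/247 1/19; 1/19 5/19]

x' = [109/741, 13/19]
P' = [261/247 1/19; 1/19 5/19]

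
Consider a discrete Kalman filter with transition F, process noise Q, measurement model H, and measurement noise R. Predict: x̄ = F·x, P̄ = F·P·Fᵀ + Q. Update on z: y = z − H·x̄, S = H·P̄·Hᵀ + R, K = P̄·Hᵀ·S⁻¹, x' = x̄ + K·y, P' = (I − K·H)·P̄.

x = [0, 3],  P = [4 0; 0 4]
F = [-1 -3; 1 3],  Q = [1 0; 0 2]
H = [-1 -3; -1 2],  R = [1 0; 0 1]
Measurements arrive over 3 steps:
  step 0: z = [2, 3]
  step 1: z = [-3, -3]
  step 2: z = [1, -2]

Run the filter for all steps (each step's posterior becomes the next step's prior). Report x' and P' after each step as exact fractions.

step 0: x̄ = F·x = [-9, 9]
step 0: P̄ = F·P·Fᵀ + Q = [41 -40; -40 42]
step 0: y = z − H·x̄ = [20, -24]
step 0: S = H·P̄·Hᵀ + R = [180 -251; -251 370]
step 0: K = P̄·Hᵀ·S⁻¹ = [-1141/3599 -1951/3599; -696/3599 734/3599]
step 0: x' = x̄ + K·y = [-8387/3599, 855/3599]
step 0: P' = (I − K·H)·P̄ = [1627/3599 -162/3599; -162/3599 286/3599]
step 1: x̄ = F·x = [5822/3599, -5822/3599]
step 1: P̄ = F·P·Fᵀ + Q = [6828/3599 -3229/3599; -3229/3599 10427/3599]
step 1: y = z − H·x̄ = [-22441/3599, 6669/3599]
step 1: S = H·P̄·Hᵀ + R = [84896/3599 -58963/3599; -58963/3599 65051/3599]
step 1: K = P̄·Hᵀ·S⁻¹ = [-165991/568473 -266561/568473; -112477/568473 108508/568473]
step 1: x' = x̄ + K·y = [1460672/568473, -17203/568473]
step 1: P' = (I − K·H)·P̄ = [226333/568473 -20114/568473; -20114/568473 44197/568473]
step 2: x̄ = F·x = [-1409063/568473, 1409063/568473]
step 2: P̄ = F·P·Fᵀ + Q = [1071895/568473 -503422/568473; -503422/568473 1640368/568473]
step 2: y = z − H·x̄ = [3386599/568473, -1788045/189491]
step 2: S = H·P̄·Hᵀ + R = [13383148/568473 -3091245/189491; -3091245/189491 3405176/189491]
step 2: K = P̄·Hᵀ·S⁻¹ = [-26033749/89210503 -41786919/89210503; -17653742/89210503 17020218/89210503]
step 2: x' = x̄ + K·y = [18086325/89210503, -44648863/89210503]
step 2: P' = (I − K·H)·P̄ = [35485651/89210503 -3150634/89210503; -3150634/89210503 6934792/89210503]

step 0: x' = [-8387/3599, 855/3599], P' = [1627/3599 -162/3599; -162/3599 286/3599]
step 1: x' = [1460672/568473, -17203/568473], P' = [226333/568473 -20114/568473; -20114/568473 44197/568473]
step 2: x' = [18086325/89210503, -44648863/89210503], P' = [35485651/89210503 -3150634/89210503; -3150634/89210503 6934792/89210503]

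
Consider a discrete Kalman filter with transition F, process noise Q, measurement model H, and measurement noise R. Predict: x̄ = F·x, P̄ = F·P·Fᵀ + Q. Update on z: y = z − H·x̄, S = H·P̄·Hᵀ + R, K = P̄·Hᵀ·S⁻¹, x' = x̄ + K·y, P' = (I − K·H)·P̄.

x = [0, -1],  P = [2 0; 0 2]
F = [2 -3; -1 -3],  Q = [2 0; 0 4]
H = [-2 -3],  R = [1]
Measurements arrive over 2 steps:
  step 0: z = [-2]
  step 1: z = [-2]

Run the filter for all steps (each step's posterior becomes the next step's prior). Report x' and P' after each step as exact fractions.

step 0: x' = [31/71, 191/497], P' = [616/71 -406/71; -406/71 1928/497]
step 1: x' = [1248169/545737, -469502/545737], P' = [3008846/545737 -1942178/545737; -1942178/545737 1312888/545737]

step 0: x̄ = F·x = [3, 3]
step 0: P̄ = F·P·Fᵀ + Q = [28 14; 14 24]
step 0: y = z − H·x̄ = [13]
step 0: S = H·P̄·Hᵀ + R = [497]
step 0: K = P̄·Hᵀ·S⁻¹ = [-14/71; -100/497]
step 0: x' = x̄ + K·y = [31/71, 191/497]
step 0: P' = (I − K·H)·P̄ = [616/71 -406/71; -406/71 1928/497]
step 1: x̄ = F·x = [-139/497, -790/497]
step 1: P̄ = F·P·Fᵀ + Q = [69698/497 17254/497; 17254/497 6600/497]
step 1: y = z − H·x̄ = [-3642/497]
step 1: S = H·P̄·Hᵀ + R = [545737/497]
step 1: K = P̄·Hᵀ·S⁻¹ = [-191158/545737; -54308/545737]
step 1: x' = x̄ + K·y = [1248169/545737, -469502/545737]
step 1: P' = (I − K·H)·P̄ = [3008846/545737 -1942178/545737; -1942178/545737 1312888/545737]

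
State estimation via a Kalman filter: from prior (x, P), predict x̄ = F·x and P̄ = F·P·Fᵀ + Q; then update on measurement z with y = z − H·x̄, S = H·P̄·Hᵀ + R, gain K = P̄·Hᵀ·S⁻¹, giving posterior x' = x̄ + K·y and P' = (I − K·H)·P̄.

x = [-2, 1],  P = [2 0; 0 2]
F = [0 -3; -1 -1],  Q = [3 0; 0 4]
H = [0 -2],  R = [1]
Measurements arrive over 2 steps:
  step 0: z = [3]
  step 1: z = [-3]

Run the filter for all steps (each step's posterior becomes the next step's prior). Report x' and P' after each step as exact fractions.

step 0: x̄ = F·x = [-3, 1]
step 0: P̄ = F·P·Fᵀ + Q = [21 6; 6 8]
step 0: y = z − H·x̄ = [5]
step 0: S = H·P̄·Hᵀ + R = [33]
step 0: K = P̄·Hᵀ·S⁻¹ = [-4/11; -16/33]
step 0: x' = x̄ + K·y = [-53/11, -47/33]
step 0: P' = (I − K·H)·P̄ = [183/11 2/11; 2/11 8/33]
step 1: x̄ = F·x = [47/11, 206/33]
step 1: P̄ = F·P·Fᵀ + Q = [57/11 14/11; 14/11 701/33]
step 1: y = z − H·x̄ = [313/33]
step 1: S = H·P̄·Hᵀ + R = [2837/33]
step 1: K = P̄·Hᵀ·S⁻¹ = [-84/2837; -1402/2837]
step 1: x' = x̄ + K·y = [11325/2837, 4412/2837]
step 1: P' = (I − K·H)·P̄ = [14487/2837 42/2837; 42/2837 701/2837]

step 0: x' = [-53/11, -47/33], P' = [183/11 2/11; 2/11 8/33]
step 1: x' = [11325/2837, 4412/2837], P' = [14487/2837 42/2837; 42/2837 701/2837]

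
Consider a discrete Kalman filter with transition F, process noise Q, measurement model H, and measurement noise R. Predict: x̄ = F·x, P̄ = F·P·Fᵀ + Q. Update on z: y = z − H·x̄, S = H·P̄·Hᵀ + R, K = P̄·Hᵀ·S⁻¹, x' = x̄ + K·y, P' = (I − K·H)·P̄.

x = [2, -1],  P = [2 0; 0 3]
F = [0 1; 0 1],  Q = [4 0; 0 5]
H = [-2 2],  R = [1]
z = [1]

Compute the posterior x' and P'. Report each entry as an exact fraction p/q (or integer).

x̄ = F·x = [-1, -1]
P̄ = F·P·Fᵀ + Q = [7 3; 3 8]
y = z − H·x̄ = [1]
S = H·P̄·Hᵀ + R = [37]
K = P̄·Hᵀ·S⁻¹ = [-8/37; 10/37]
x' = x̄ + K·y = [-45/37, -27/37]
P' = (I − K·H)·P̄ = [195/37 191/37; 191/37 196/37]

x' = [-45/37, -27/37]
P' = [195/37 191/37; 191/37 196/37]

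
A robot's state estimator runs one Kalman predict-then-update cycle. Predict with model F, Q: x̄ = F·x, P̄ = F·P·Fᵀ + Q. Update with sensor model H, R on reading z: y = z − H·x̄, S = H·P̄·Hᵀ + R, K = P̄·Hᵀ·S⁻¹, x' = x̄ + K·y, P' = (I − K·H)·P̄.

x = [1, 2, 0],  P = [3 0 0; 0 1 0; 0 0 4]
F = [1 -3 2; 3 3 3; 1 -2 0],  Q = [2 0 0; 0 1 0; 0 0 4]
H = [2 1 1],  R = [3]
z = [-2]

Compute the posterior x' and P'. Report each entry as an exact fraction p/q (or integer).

x' = [-513/115, 3353/345, -971/345]
P' = [567/115 -1084/115 43/115; -1084/115 9809/345 -2933/345; 43/115 -2933/345 2771/345]

x̄ = F·x = [-5, 9, -3]
P̄ = F·P·Fᵀ + Q = [30 24 9; 24 73 3; 9 3 11]
y = z − H·x̄ = [2]
S = H·P̄·Hᵀ + R = [345]
K = P̄·Hᵀ·S⁻¹ = [31/115; 124/345; 32/345]
x' = x̄ + K·y = [-513/115, 3353/345, -971/345]
P' = (I − K·H)·P̄ = [567/115 -1084/115 43/115; -1084/115 9809/345 -2933/345; 43/115 -2933/345 2771/345]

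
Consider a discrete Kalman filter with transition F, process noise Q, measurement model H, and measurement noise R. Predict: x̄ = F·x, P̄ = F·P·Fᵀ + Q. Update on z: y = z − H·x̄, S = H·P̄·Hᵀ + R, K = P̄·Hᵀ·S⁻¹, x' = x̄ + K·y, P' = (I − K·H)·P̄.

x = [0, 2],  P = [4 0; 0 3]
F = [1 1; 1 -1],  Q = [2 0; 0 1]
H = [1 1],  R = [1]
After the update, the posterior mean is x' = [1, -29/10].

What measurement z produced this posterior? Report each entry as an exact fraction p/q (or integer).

x̄ = F·x = [2, -2]
P̄ = F·P·Fᵀ + Q = [9 1; 1 8]
S = H·P̄·Hᵀ + R = [20]
K = P̄·Hᵀ·S⁻¹ = [1/2; 9/20]
x' − x̄ = [-1, -9/10] = K·y
y = (KᵀK)⁻¹·Kᵀ·(x' − x̄) = [-2]
z = y + H·x̄ = [-2] + [0] = [-2]

z = [-2]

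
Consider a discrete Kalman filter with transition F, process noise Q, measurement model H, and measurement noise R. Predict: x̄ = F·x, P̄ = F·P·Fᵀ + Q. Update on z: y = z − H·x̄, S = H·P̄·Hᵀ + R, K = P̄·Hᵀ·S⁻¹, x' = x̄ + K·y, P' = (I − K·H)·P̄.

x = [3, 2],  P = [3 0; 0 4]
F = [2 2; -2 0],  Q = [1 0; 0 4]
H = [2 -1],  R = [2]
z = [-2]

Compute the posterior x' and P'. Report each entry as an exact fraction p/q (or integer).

x' = [-10/13, 2/13]
P' = [27/13 44/13; 44/13 656/91]

x̄ = F·x = [10, -6]
P̄ = F·P·Fᵀ + Q = [29 -12; -12 16]
y = z − H·x̄ = [-28]
S = H·P̄·Hᵀ + R = [182]
K = P̄·Hᵀ·S⁻¹ = [5/13; -20/91]
x' = x̄ + K·y = [-10/13, 2/13]
P' = (I − K·H)·P̄ = [27/13 44/13; 44/13 656/91]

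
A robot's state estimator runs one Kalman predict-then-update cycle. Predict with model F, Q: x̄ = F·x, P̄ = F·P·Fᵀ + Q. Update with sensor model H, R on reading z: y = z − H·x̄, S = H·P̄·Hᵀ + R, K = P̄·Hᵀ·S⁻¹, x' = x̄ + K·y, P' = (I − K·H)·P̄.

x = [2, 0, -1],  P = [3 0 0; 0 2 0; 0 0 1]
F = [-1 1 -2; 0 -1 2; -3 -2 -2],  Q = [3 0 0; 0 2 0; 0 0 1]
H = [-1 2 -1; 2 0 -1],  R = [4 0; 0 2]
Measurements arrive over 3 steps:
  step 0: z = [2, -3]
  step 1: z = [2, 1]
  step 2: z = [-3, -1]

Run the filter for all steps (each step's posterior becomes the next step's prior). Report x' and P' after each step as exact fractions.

step 0: x̄ = F·x = [0, -2, -4]
step 0: P̄ = F·P·Fᵀ + Q = [12 -6 9; -6 8 0; 9 0 40]
step 0: y = z − H·x̄ = [2, -7]
step 0: S = H·P̄·Hᵀ + R = [130 -17; -17 54]
step 0: K = P̄·Hᵀ·S⁻¹ = [-1527/6731 1389/6731; 984/6731 -1186/6731; -3020/6731 -3693/6731]
step 0: x' = x̄ + K·y = [-12777/6731, -3192/6731, -7113/6731]
step 0: P' = (I − K·H)·P̄ = [9546/6731 9876/6731 16314/6731; 9876/6731 17968/6731 22124/6731; 16314/6731 22124/6731 40014/6731]
step 1: x̄ = F·x = [23811/6731, -11034/6731, 58941/6731]
step 1: P̄ = F·P·Fᵀ + Q = [164771/6731 -112280/6731 317642/6731; -112280/6731 102990/6731 -236624/6731; 317642/6731 -236624/6731 815845/6731]
step 1: y = z − H·x̄ = [118282/6731, 18050/6731]
step 1: S = H·P̄·Hᵀ + R = [3450400/6731 192789/6731; 192789/6731 217823/6731]
step 1: K = P̄·Hᵀ·S⁻¹ = [-23219309/106137109 26349187/106137109; 17611156/106137109 -9708796/106137109; -46824196/106137109 -46537935/106137109]
step 1: x' = x̄ + K·y = [38093481/106137109, 109452106/106137109, -18220463/106137109]
step 1: P' = (I − K·H)·P̄ = [112812022/106137109 96430228/106137109 172925670/106137109; 96430228/106137109 189576450/106137109 212278048/106137109; 172925670/106137109 212278048/106137109 438927210/106137109]
step 2: x̄ = F·x = [107799551/106137109, -145893032/106137109, -296743729/106137109]
step 2: P̄ = F·P·Fᵀ + Q = [2026238671/106137109 -1345594210/106137109 3426523234/106137109; -1345594210/106137109 1308447316/106137109 -2549375372/106137109; 3426523234/106137109 -2549375372/106137109 8565955107/106137109]
step 2: y = z − H·x̄ = [-215569441/106137109, -47575380/8164393]
step 2: S = H·P̄·Hᵀ + R = [38683456274/106137109 61794495/8164393; 61794495/8164393 244391621/8164393]
step 2: K = P̄·Hᵀ·S⁻¹ = [-248517402245/1151864114053 289779281963/1151864114053; 195998443078/1151864114053 -100973020938/1151864114053; -498641461360/1151864114053 -494938637579/1151864114053]
step 2: x' = x̄ + K·y = [-13939338908/1151864114053, -1393013587086/1151864114053, 676417778187/1151864114053]
step 2: P' = (I − K·H)·P̄ = [1212108583926/1151864114053 1031348789436/1151864114053 1844658603926/1151864114053; 1031348789436/1151864114053 2039993091248/1151864114053 2264643620748/1151864114053; 1844658603926/1151864114053 2264643620748/1151864114053 4679194483010/1151864114053]

step 0: x' = [-12777/6731, -3192/6731, -7113/6731], P' = [9546/6731 9876/6731 16314/6731; 9876/6731 17968/6731 22124/6731; 16314/6731 22124/6731 40014/6731]
step 1: x' = [38093481/106137109, 109452106/106137109, -18220463/106137109], P' = [112812022/106137109 96430228/106137109 172925670/106137109; 96430228/106137109 189576450/106137109 212278048/106137109; 172925670/106137109 212278048/106137109 438927210/106137109]
step 2: x' = [-13939338908/1151864114053, -1393013587086/1151864114053, 676417778187/1151864114053], P' = [1212108583926/1151864114053 1031348789436/1151864114053 1844658603926/1151864114053; 1031348789436/1151864114053 2039993091248/1151864114053 2264643620748/1151864114053; 1844658603926/1151864114053 2264643620748/1151864114053 4679194483010/1151864114053]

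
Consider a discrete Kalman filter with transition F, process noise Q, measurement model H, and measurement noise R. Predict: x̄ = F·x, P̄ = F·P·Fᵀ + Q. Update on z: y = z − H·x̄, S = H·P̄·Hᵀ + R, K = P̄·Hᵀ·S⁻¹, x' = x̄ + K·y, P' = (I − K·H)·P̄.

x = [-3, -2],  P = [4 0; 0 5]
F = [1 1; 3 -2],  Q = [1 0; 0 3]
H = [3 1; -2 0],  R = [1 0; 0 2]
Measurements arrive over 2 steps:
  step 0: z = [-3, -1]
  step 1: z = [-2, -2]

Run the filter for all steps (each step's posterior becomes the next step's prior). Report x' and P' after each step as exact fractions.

step 0: x' = [165/677, -5057/1354], P' = [298/677 -878/677; -878/677 6505/1354]
step 1: x' = [88759/198247, -92744/28321], P' = [86878/198247 -36969/28321; -36969/28321 136829/28321]

step 0: x̄ = F·x = [-5, -5]
step 0: P̄ = F·P·Fᵀ + Q = [10 2; 2 59]
step 0: y = z − H·x̄ = [17, -11]
step 0: S = H·P̄·Hᵀ + R = [162 -64; -64 42]
step 0: K = P̄·Hᵀ·S⁻¹ = [16/677 -298/677; 1237/1354 878/677]
step 0: x' = x̄ + K·y = [165/677, -5057/1354]
step 0: P' = (I − K·H)·P̄ = [298/677 -878/677; -878/677 6505/1354]
step 1: x̄ = F·x = [-4727/1354, 5552/677]
step 1: P̄ = F·P·Fᵀ + Q = [4943/1354 -6489/677; -6489/677 28259/677]
step 1: y = z − H·x̄ = [369/1354, -6081/677]
step 1: S = H·P̄·Hᵀ + R = [24491/1354 -1851/677; -1851/677 11240/677]
step 1: K = P̄·Hᵀ·S⁻¹ = [1851/198247 -86878/198247; 25922/28321 36969/28321]
step 1: x' = x̄ + K·y = [88759/198247, -92744/28321]
step 1: P' = (I − K·H)·P̄ = [86878/198247 -36969/28321; -36969/28321 136829/28321]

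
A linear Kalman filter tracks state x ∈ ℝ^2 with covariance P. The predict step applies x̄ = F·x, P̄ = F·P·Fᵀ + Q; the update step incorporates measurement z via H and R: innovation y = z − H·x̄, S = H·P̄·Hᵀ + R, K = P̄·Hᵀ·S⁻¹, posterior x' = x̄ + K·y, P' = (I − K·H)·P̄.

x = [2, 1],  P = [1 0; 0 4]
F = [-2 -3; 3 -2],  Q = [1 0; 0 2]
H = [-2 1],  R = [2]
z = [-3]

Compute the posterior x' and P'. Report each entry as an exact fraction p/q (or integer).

x̄ = F·x = [-7, 4]
P̄ = F·P·Fᵀ + Q = [41 18; 18 27]
y = z − H·x̄ = [-21]
S = H·P̄·Hᵀ + R = [121]
K = P̄·Hᵀ·S⁻¹ = [-64/121; -9/121]
x' = x̄ + K·y = [497/121, 673/121]
P' = (I − K·H)·P̄ = [865/121 1602/121; 1602/121 3186/121]

x' = [497/121, 673/121]
P' = [865/121 1602/121; 1602/121 3186/121]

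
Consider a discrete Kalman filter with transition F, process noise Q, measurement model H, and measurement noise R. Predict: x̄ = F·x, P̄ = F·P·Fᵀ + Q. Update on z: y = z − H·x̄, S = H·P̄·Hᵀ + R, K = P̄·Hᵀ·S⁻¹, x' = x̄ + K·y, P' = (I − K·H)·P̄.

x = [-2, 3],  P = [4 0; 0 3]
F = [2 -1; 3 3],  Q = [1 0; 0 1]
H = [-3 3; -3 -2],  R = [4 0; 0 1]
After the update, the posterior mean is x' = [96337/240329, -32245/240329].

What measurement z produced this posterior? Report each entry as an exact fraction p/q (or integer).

z = [-2, -1]

x̄ = F·x = [-7, 3]
P̄ = F·P·Fᵀ + Q = [20 15; 15 64]
S = H·P̄·Hᵀ + R = [490 -249; -249 617]
K = P̄·Hᵀ·S⁻¹ = [-31665/240329 -47835/240329; 47622/240329 -48167/240329]
x' − x̄ = [1778640/240329, -753232/240329] = K·y
y = (KᵀK)⁻¹·Kᵀ·(x' − x̄) = [-32, -16]
z = y + H·x̄ = [-32, -16] + [30, 15] = [-2, -1]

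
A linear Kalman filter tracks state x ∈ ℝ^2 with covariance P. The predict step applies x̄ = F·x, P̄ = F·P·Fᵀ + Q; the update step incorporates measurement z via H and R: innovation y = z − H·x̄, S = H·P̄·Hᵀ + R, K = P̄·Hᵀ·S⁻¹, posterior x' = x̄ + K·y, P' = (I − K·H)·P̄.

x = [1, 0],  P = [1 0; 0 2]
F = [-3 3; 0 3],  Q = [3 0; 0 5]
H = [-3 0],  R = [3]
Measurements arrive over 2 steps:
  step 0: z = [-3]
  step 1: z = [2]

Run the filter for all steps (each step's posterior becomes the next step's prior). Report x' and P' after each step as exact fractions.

step 0: x' = [87/91, 216/91], P' = [30/91 18/91; 18/91 1121/91]
step 1: x' = [-20229/31015, 74349/31015], P' = [10308/31015 9927/31015; 9927/31015 344903/31015]

step 0: x̄ = F·x = [-3, 0]
step 0: P̄ = F·P·Fᵀ + Q = [30 18; 18 23]
step 0: y = z − H·x̄ = [-12]
step 0: S = H·P̄·Hᵀ + R = [273]
step 0: K = P̄·Hᵀ·S⁻¹ = [-30/91; -18/91]
step 0: x' = x̄ + K·y = [87/91, 216/91]
step 0: P' = (I − K·H)·P̄ = [30/91 18/91; 18/91 1121/91]
step 1: x̄ = F·x = [387/91, 648/91]
step 1: P̄ = F·P·Fᵀ + Q = [10308/91 9927/91; 9927/91 10544/91]
step 1: y = z − H·x̄ = [1343/91]
step 1: S = H·P̄·Hᵀ + R = [93045/91]
step 1: K = P̄·Hᵀ·S⁻¹ = [-10308/31015; -9927/31015]
step 1: x' = x̄ + K·y = [-20229/31015, 74349/31015]
step 1: P' = (I − K·H)·P̄ = [10308/31015 9927/31015; 9927/31015 344903/31015]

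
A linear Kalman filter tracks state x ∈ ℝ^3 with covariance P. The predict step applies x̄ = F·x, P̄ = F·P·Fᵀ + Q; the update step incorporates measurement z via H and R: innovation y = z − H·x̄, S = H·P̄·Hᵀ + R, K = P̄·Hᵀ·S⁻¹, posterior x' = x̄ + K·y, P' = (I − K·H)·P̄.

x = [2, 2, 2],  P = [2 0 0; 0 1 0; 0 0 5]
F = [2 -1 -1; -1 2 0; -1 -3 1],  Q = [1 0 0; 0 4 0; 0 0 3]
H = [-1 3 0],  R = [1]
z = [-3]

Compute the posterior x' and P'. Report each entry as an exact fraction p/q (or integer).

x̄ = F·x = [0, 2, -6]
P̄ = F·P·Fᵀ + Q = [15 -6 -6; -6 10 -4; -6 -4 19]
y = z − H·x̄ = [-9]
S = H·P̄·Hᵀ + R = [142]
K = P̄·Hᵀ·S⁻¹ = [-33/142; 18/71; -3/71]
x' = x̄ + K·y = [297/142, -20/71, -399/71]
P' = (I − K·H)·P̄ = [1041/142 168/71 -525/71; 168/71 62/71 -176/71; -525/71 -176/71 1331/71]

x' = [297/142, -20/71, -399/71]
P' = [1041/142 168/71 -525/71; 168/71 62/71 -176/71; -525/71 -176/71 1331/71]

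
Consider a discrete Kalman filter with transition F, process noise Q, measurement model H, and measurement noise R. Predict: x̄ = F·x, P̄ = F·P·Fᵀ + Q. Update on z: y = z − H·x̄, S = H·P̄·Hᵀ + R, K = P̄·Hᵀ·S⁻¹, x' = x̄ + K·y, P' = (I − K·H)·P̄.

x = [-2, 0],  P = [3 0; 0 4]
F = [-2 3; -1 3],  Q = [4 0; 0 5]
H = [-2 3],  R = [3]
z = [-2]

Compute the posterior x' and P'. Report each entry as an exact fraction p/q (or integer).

x̄ = F·x = [4, 2]
P̄ = F·P·Fᵀ + Q = [52 42; 42 44]
y = z − H·x̄ = [0]
S = H·P̄·Hᵀ + R = [103]
K = P̄·Hᵀ·S⁻¹ = [22/103; 48/103]
x' = x̄ + K·y = [4, 2]
P' = (I − K·H)·P̄ = [4872/103 3270/103; 3270/103 2228/103]

x' = [4, 2]
P' = [4872/103 3270/103; 3270/103 2228/103]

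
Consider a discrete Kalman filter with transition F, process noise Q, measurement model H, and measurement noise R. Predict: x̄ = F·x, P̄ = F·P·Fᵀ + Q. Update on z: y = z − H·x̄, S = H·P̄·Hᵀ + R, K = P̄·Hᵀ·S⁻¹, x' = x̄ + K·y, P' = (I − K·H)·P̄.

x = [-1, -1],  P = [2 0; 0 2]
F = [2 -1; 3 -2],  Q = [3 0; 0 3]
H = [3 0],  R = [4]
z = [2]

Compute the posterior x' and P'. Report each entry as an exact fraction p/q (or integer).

x̄ = F·x = [-1, -1]
P̄ = F·P·Fᵀ + Q = [13 16; 16 29]
y = z − H·x̄ = [5]
S = H·P̄·Hᵀ + R = [121]
K = P̄·Hᵀ·S⁻¹ = [39/121; 48/121]
x' = x̄ + K·y = [74/121, 119/121]
P' = (I − K·H)·P̄ = [52/121 64/121; 64/121 1205/121]

x' = [74/121, 119/121]
P' = [52/121 64/121; 64/121 1205/121]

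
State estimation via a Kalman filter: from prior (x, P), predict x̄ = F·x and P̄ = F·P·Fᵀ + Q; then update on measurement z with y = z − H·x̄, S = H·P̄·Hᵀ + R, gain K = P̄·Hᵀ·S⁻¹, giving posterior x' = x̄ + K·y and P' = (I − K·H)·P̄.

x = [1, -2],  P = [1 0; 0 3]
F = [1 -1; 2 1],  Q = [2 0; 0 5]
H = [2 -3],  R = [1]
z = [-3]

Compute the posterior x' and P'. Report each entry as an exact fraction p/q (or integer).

x̄ = F·x = [3, 0]
P̄ = F·P·Fᵀ + Q = [6 -1; -1 12]
y = z − H·x̄ = [-9]
S = H·P̄·Hᵀ + R = [145]
K = P̄·Hᵀ·S⁻¹ = [3/29; -38/145]
x' = x̄ + K·y = [60/29, 342/145]
P' = (I − K·H)·P̄ = [129/29 85/29; 85/29 296/145]

x' = [60/29, 342/145]
P' = [129/29 85/29; 85/29 296/145]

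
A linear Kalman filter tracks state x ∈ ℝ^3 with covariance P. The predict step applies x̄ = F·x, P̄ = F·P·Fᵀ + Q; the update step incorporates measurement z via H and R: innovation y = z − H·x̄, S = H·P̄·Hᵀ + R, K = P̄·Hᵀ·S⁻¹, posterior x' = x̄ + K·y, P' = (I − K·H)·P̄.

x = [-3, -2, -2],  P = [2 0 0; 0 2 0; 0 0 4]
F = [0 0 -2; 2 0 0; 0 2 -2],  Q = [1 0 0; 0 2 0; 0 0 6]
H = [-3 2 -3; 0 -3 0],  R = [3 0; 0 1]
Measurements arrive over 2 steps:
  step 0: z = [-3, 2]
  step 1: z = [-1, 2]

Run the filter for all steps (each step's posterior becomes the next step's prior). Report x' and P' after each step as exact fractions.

step 0: x̄ = F·x = [4, -6, 0]
step 0: P̄ = F·P·Fᵀ + Q = [17 0 16; 0 10 0; 16 0 30]
step 0: y = z − H·x̄ = [21, -16]
step 0: S = H·P̄·Hᵀ + R = [754 -60; -60 91]
step 0: K = P̄·Hᵀ·S⁻¹ = [-9009/65014 -2970/32507; 10/32507 -10710/32507; -6279/32507 -4140/32507]
step 0: x' = x̄ + K·y = [165907/65014, -23472/32507, -65619/32507]
step 0: P' = (I − K·H)·P̄ = [213347/65014 990/32507 -101509/32507; 990/32507 3570/32507 1380/32507; -101509/32507 1380/32507 108708/32507]
step 1: x̄ = F·x = [131238/32507, 165907/32507, 84294/32507]
step 1: P̄ = F·P·Fᵀ + Q = [467339/32507 406036/32507 429312/32507; 406036/32507 491708/32507 409996/32507; 429312/32507 409996/32507 633114/32507]
step 1: y = z − H·x̄ = [282275/32507, 562735/32507]
step 1: S = H·P̄·Hᵀ + R = [9903662/32507 4394040/32507; 4394040/32507 4457879/32507]
step 1: K = P̄·Hᵀ·S⁻¹ = [-92870797/764196614 -58637304/382098307; -732340/382098307 -125715492/382098307; -79189991/382098307 -27370044/382098307]
step 1: x' = x̄ + K·y = [248623511/764196614, -232517453/382098307, -170635301/382098307]
step 1: P' = (I − K·H)·P̄ = [1226979975/764196614 19545768/382098307 -554024077/382098307; 19545768/382098307 41905164/382098307 9123348/382098307; -554024077/382098307 9123348/382098307 639296300/382098307]

step 0: x' = [165907/65014, -23472/32507, -65619/32507], P' = [213347/65014 990/32507 -101509/32507; 990/32507 3570/32507 1380/32507; -101509/32507 1380/32507 108708/32507]
step 1: x' = [248623511/764196614, -232517453/382098307, -170635301/382098307], P' = [1226979975/764196614 19545768/382098307 -554024077/382098307; 19545768/382098307 41905164/382098307 9123348/382098307; -554024077/382098307 9123348/382098307 639296300/382098307]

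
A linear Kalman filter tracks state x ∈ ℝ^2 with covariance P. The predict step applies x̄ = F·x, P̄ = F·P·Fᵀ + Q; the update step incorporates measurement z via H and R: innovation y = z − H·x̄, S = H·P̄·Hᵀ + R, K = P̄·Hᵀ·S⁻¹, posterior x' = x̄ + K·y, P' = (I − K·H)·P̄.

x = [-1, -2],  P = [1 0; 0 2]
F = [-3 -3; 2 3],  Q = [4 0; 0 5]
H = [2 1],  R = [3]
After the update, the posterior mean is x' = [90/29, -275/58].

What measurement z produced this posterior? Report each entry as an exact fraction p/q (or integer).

x̄ = F·x = [9, -8]
P̄ = F·P·Fᵀ + Q = [31 -24; -24 27]
S = H·P̄·Hᵀ + R = [58]
K = P̄·Hᵀ·S⁻¹ = [19/29; -21/58]
x' − x̄ = [-171/29, 189/58] = K·y
y = (KᵀK)⁻¹·Kᵀ·(x' − x̄) = [-9]
z = y + H·x̄ = [-9] + [10] = [1]

z = [1]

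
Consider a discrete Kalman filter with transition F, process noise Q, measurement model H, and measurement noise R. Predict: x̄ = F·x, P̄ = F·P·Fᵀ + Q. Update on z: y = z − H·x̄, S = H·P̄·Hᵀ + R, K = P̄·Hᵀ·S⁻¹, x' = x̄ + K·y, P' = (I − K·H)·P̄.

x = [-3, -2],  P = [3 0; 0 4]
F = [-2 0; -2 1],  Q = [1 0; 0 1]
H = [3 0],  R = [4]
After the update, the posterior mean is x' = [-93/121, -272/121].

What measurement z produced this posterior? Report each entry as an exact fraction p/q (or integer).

x̄ = F·x = [6, 4]
P̄ = F·P·Fᵀ + Q = [13 12; 12 17]
S = H·P̄·Hᵀ + R = [121]
K = P̄·Hᵀ·S⁻¹ = [39/121; 36/121]
x' − x̄ = [-819/121, -756/121] = K·y
y = (KᵀK)⁻¹·Kᵀ·(x' − x̄) = [-21]
z = y + H·x̄ = [-21] + [18] = [-3]

z = [-3]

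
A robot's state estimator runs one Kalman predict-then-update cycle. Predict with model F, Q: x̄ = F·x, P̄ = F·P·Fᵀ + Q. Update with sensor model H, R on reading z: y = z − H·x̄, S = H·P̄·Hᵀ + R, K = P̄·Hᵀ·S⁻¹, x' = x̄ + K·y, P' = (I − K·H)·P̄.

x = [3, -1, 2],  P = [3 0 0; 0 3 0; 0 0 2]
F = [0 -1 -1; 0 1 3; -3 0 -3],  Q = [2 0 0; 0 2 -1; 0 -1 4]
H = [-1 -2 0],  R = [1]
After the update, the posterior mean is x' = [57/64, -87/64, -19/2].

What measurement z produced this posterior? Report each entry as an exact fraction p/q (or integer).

z = [2]

x̄ = F·x = [-1, 5, -15]
P̄ = F·P·Fᵀ + Q = [7 -9 6; -9 23 -19; 6 -19 49]
S = H·P̄·Hᵀ + R = [64]
K = P̄·Hᵀ·S⁻¹ = [11/64; -37/64; 1/2]
x' − x̄ = [121/64, -407/64, 11/2] = K·y
y = (KᵀK)⁻¹·Kᵀ·(x' − x̄) = [11]
z = y + H·x̄ = [11] + [-9] = [2]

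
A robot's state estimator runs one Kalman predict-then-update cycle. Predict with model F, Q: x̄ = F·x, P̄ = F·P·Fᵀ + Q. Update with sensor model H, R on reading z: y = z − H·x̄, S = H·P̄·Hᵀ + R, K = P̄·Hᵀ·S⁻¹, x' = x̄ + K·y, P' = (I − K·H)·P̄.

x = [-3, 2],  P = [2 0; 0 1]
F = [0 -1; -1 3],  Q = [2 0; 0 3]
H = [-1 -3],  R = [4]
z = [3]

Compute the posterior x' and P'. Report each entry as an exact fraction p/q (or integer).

x' = [-62/115, -57/115]
P' = [309/115 -111/115; -111/115 89/115]

x̄ = F·x = [-2, 9]
P̄ = F·P·Fᵀ + Q = [3 -3; -3 14]
y = z − H·x̄ = [28]
S = H·P̄·Hᵀ + R = [115]
K = P̄·Hᵀ·S⁻¹ = [6/115; -39/115]
x' = x̄ + K·y = [-62/115, -57/115]
P' = (I − K·H)·P̄ = [309/115 -111/115; -111/115 89/115]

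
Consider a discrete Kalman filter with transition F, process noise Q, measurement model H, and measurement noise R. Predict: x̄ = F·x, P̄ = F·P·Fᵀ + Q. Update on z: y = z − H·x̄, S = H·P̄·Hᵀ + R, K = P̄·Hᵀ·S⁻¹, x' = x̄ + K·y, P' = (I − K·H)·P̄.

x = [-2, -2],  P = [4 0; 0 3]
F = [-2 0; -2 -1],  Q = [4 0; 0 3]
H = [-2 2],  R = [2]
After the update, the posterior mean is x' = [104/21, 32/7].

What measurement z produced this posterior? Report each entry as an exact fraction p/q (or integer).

z = [-1]

x̄ = F·x = [4, 6]
P̄ = F·P·Fᵀ + Q = [20 16; 16 22]
S = H·P̄·Hᵀ + R = [42]
K = P̄·Hᵀ·S⁻¹ = [-4/21; 2/7]
x' − x̄ = [20/21, -10/7] = K·y
y = (KᵀK)⁻¹·Kᵀ·(x' − x̄) = [-5]
z = y + H·x̄ = [-5] + [4] = [-1]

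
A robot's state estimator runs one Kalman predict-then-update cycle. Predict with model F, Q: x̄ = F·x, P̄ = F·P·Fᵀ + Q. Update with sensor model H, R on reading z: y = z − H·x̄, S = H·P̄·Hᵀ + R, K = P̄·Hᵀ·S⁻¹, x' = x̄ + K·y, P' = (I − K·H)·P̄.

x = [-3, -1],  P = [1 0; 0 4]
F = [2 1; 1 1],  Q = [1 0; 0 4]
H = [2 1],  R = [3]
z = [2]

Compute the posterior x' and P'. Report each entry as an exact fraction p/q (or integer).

x̄ = F·x = [-7, -4]
P̄ = F·P·Fᵀ + Q = [9 6; 6 9]
y = z − H·x̄ = [20]
S = H·P̄·Hᵀ + R = [72]
K = P̄·Hᵀ·S⁻¹ = [1/3; 7/24]
x' = x̄ + K·y = [-1/3, 11/6]
P' = (I − K·H)·P̄ = [1 -1; -1 23/8]

x' = [-1/3, 11/6]
P' = [1 -1; -1 23/8]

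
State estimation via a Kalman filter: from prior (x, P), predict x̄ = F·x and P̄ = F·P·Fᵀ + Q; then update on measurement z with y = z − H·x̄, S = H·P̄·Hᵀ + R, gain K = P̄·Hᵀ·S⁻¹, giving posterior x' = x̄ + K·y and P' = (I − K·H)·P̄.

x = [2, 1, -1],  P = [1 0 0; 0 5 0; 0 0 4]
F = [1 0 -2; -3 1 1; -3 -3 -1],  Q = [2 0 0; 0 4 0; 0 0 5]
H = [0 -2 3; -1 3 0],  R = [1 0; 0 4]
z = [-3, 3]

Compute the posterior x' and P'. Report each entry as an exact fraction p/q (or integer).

x' = [-172342/155631, 9887/22233, -16073/22233]
P' = [1462414/155631 63778/22233 42383/22233; 63778/22233 28990/22233 19265/22233; 42383/22233 19265/22233 15268/22233]

x̄ = F·x = [4, -6, -8]
P̄ = F·P·Fᵀ + Q = [19 -11 5; -11 22 -10; 5 -10 63]
y = z − H·x̄ = [9, 25]
S = H·P̄·Hᵀ + R = [776 -259; -259 287]
K = P̄·Hᵀ·S⁻¹ = [-407/22233 -30769/155631; -185/22233 5798/22233; 7274/22233 3853/22233]
x' = x̄ + K·y = [-172342/155631, 9887/22233, -16073/22233]
P' = (I − K·H)·P̄ = [1462414/155631 63778/22233 42383/22233; 63778/22233 28990/22233 19265/22233; 42383/22233 19265/22233 15268/22233]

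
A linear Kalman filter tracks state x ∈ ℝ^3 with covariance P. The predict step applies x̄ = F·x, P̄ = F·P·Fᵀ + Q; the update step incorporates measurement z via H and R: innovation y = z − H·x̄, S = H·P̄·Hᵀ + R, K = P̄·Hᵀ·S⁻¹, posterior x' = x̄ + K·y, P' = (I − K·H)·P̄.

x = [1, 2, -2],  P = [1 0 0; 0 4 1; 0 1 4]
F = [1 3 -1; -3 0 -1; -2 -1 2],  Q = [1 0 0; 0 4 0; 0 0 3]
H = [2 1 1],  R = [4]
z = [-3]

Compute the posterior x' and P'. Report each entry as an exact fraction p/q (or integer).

x̄ = F·x = [9, -1, -8]
P̄ = F·P·Fᵀ + Q = [36 -2 -15; -2 17 -1; -15 -1 23]
y = z − H·x̄ = [-12]
S = H·P̄·Hᵀ + R = [118]
K = P̄·Hᵀ·S⁻¹ = [55/118; 6/59; -4/59]
x' = x̄ + K·y = [201/59, -131/59, -424/59]
P' = (I − K·H)·P̄ = [1223/118 -448/59 -665/59; -448/59 931/59 -11/59; -665/59 -11/59 1325/59]

x' = [201/59, -131/59, -424/59]
P' = [1223/118 -448/59 -665/59; -448/59 931/59 -11/59; -665/59 -11/59 1325/59]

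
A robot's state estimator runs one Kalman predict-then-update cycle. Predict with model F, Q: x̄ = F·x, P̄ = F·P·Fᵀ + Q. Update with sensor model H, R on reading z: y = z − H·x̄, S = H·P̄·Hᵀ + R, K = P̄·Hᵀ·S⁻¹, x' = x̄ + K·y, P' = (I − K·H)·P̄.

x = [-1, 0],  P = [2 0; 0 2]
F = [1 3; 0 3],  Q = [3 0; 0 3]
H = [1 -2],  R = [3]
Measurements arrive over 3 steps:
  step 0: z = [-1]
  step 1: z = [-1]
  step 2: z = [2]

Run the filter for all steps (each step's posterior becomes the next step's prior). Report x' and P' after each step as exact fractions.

step 0: x' = [-1, 0], P' = [705/38 186/19; 186/19 111/19]
step 1: x' = [-1, 0], P' = [38961/385 4014/77; 4014/77 2118/77]
step 2: x' = [-20707/2309, -12470/2309], P' = [655226/2309 336812/2309; 336812/2309 174641/2309]

step 0: x̄ = F·x = [-1, 0]
step 0: P̄ = F·P·Fᵀ + Q = [23 18; 18 21]
step 0: y = z − H·x̄ = [0]
step 0: S = H·P̄·Hᵀ + R = [38]
step 0: K = P̄·Hᵀ·S⁻¹ = [-13/38; -12/19]
step 0: x' = x̄ + K·y = [-1, 0]
step 0: P' = (I − K·H)·P̄ = [705/38 186/19; 186/19 111/19]
step 1: x̄ = F·x = [-1, 0]
step 1: P̄ = F·P·Fᵀ + Q = [5049/38 1557/19; 1557/19 1056/19]
step 1: y = z − H·x̄ = [0]
step 1: S = H·P̄·Hᵀ + R = [1155/38]
step 1: K = P̄·Hᵀ·S⁻¹ = [-393/385; -74/77]
step 1: x' = x̄ + K·y = [-1, 0]
step 1: P' = (I − K·H)·P̄ = [38961/385 4014/77; 4014/77 2118/77]
step 2: x̄ = F·x = [-1, 0]
step 2: P̄ = F·P·Fᵀ + Q = [255846/385 31104/77; 31104/77 19293/77]
step 2: y = z − H·x̄ = [3]
step 2: S = H·P̄·Hᵀ + R = [20781/385]
step 2: K = P̄·Hᵀ·S⁻¹ = [-18398/6927; -12470/6927]
step 2: x' = x̄ + K·y = [-20707/2309, -12470/2309]
step 2: P' = (I − K·H)·P̄ = [655226/2309 336812/2309; 336812/2309 174641/2309]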